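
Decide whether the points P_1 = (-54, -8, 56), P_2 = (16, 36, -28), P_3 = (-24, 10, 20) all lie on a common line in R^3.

P_1P_2 = (70, 44, -84), P_1P_3 = (30, 18, -36).
Comparing components 2 and 3: (44)(-36) − (-84)(18) = -72 ≠ 0, so P_1P_2 and P_1P_3 are not parallel and the points are not collinear.

No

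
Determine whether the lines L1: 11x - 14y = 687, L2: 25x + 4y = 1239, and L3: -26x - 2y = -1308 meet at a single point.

Yes

Lines aᵢx + bᵢy = cᵢ with pairwise distinct directions are concurrent exactly when det[aᵢ bᵢ cᵢ] = 0.
Here the determinant is 0.
It vanishes, so the lines are concurrent at (51, -9).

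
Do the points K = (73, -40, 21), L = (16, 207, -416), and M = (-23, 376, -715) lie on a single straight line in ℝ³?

KL = (-57, 247, -437), KM = (-96, 416, -736).
KL × KM = (0, 0, 0).
The cross product vanishes, so the three points are collinear.

Yes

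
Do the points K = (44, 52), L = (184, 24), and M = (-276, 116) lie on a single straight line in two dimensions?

Yes

KL = (140, -28), KM = (-320, 64).
det[KL; KM] = (140)(64) − (-28)(-320) = 0.
The determinant is zero, so the points are collinear.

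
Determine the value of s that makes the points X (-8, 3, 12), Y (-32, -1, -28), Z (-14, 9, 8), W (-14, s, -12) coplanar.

-43/3

Normal to plane XYZ: n = (256, 144, -168); plane equation n·P = -3632.
Requiring n·W = -3632: (144)s + (-1568) = -3632.
So s = -43/3.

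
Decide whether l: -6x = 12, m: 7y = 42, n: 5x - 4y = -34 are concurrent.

Lines aᵢx + bᵢy = cᵢ with pairwise distinct directions are concurrent exactly when det[aᵢ bᵢ cᵢ] = 0.
Here the determinant is 0.
It vanishes, so the lines are concurrent at (-2, 6).

Yes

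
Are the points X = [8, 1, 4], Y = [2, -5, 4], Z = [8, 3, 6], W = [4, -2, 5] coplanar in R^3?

Yes

With X as base: XY = (-6, -6, 0), XZ = (0, 2, 2), XW = (-4, -3, 1).
XZ × XW = (8, -8, 8).
XY · (XZ × XW) = 0.
The scalar triple product vanishes, so the four points are coplanar.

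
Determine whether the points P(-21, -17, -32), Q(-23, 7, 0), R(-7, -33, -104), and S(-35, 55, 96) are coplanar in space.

The four points are coplanar iff the 3×3 determinant with rows PQ, PR, PS is zero.
Rows: (-2, 24, 32), (14, -16, -72), (-14, 72, 128).
Expanding along the first row: (-2)(3136) − (24)(784) + (32)(784) = 0.
Zero determinant ⇒ coplanar.

Yes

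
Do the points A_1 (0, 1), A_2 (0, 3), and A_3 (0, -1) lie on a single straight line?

Yes

A_1A_2 = (0, 2), A_1A_3 = (0, -2).
Checking proportionality: A_1A_3 = -1·A_1A_2, so the vectors are parallel and the points are collinear.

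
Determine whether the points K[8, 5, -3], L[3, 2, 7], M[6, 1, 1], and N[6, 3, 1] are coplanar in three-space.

Yes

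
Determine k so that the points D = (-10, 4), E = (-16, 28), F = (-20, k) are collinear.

Collinearity: (F − D) must be parallel to (E − D) = (-6, 24).
Cross-multiplying the components: (k − 4)·(-6) = (-10)·(24).
Solving gives k = 44.

44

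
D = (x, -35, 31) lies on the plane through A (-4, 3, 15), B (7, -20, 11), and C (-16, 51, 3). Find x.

2

Coplanarity requires AB · (AC × AD) = 0.
AB = (11, -23, -4), AC = (-12, 48, -12); the triple product is linear in x with coefficient 468 and constant term -936.
Setting it to zero: x = 2.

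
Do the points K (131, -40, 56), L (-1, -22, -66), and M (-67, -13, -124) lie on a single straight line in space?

KL = (-132, 18, -122), KM = (-198, 27, -180).
Comparing components 2 and 3: (18)(-180) − (-122)(27) = 54 ≠ 0, so KL and KM are not parallel and the points are not collinear.

No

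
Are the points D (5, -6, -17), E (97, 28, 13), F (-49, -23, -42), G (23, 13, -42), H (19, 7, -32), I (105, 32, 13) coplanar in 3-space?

Yes

The plane through D, E, F has normal n = DE × DF = (-340, 680, 272) and equation n·P = -10404.
Checking the remaining points: n·G = -10404, n·H = -10404, n·I = -10404.
All equal -10404, so all 6 points lie in one plane.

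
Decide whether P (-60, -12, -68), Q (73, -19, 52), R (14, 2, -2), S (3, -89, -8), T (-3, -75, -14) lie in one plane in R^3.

The plane through P, Q, R has normal n = PQ × PR = (-2142, 102, 2380) and equation n·X = -34544.
Checking the remaining points: n·S = -34544, n·T = -34544.
All equal -34544, so all 5 points lie in one plane.

Yes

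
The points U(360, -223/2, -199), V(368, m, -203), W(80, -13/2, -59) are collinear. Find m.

-229/2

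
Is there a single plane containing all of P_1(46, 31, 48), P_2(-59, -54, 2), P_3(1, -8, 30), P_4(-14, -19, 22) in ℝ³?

No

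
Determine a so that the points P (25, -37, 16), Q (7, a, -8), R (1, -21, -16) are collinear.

Direction PR = (-24, 16, -32). From the x-coordinate of Q, the parameter along the line is τ = (7 − 25)/(-24) = 3/4.
Then a = (-37) + 3/4·(16) = -25.

-25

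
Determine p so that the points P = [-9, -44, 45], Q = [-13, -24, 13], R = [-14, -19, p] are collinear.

5

Direction PQ = (-4, 20, -32). From the x-coordinate of R, the parameter along the line is τ = (-14 − (-9))/(-4) = 5/4.
Then p = 45 + 5/4·(-32) = 5.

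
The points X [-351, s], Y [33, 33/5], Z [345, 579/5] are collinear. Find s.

-639/5

Collinearity: (X − Y) must be parallel to (Z − Y) = (312, 546/5).
Cross-multiplying the components: (s − 33/5)·(312) = (-384)·(546/5).
Solving gives s = -639/5.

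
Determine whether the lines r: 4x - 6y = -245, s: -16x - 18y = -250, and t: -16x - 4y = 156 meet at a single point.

No

Lines aᵢx + bᵢy = cᵢ with pairwise distinct directions are concurrent exactly when det[aᵢ bᵢ cᵢ] = 0.
Here the determinant is 672.
Nonzero, so no common point exists.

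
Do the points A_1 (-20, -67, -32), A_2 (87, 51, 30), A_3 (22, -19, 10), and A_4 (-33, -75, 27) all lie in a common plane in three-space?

Yes

With A_1 as base: A_1A_2 = (107, 118, 62), A_1A_3 = (42, 48, 42), A_1A_4 = (-13, -8, 59).
A_1A_3 × A_1A_4 = (3168, -3024, 288).
A_1A_2 · (A_1A_3 × A_1A_4) = 0.
The scalar triple product vanishes, so the four points are coplanar.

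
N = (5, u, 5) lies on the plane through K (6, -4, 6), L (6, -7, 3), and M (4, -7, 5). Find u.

Coplanarity requires KL · (KM × KN) = 0.
KL = (0, -3, -3), KM = (-2, -3, -1); the triple product is linear in u with coefficient 6 and constant term 36.
Setting it to zero: u = -6.

-6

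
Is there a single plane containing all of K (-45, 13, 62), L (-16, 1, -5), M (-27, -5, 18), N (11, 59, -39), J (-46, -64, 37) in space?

The plane through K, L, M has normal n = KL × KM = (-678, 70, -306) and equation n·P = 12448.
Checking the remaining points: n·N = 8606, n·J = 15386.
Since n·N = 8606 ≠ 12448, N is off the plane and the points are not all coplanar.

No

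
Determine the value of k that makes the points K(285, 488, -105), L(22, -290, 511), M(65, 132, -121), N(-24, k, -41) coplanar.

-60

Coplanarity ⇔ det[KL; KM; KN] = 0.
Expanding, this is linear in k: (-139728)k + (-8383680) = 0.
So k = -60.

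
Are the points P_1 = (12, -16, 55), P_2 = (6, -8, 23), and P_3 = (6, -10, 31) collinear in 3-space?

P_1P_2 = (-6, 8, -32), P_1P_3 = (-6, 6, -24).
Comparing components 3 and 1: (-32)(-6) − (-6)(-24) = 48 ≠ 0, so P_1P_2 and P_1P_3 are not parallel and the points are not collinear.

No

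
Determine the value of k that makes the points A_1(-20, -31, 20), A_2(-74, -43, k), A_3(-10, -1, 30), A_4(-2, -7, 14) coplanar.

Coplanarity ⇔ det[A_1A_2; A_1A_3; A_1A_4] = 0.
Expanding, this is linear in k: (-300)k + (25800) = 0.
So k = 86.

86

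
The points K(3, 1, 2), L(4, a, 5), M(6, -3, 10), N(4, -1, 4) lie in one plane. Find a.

Normal to plane KMN: n = (8, 2, -2); plane equation n·P = 22.
Requiring n·L = 22: (2)a + (22) = 22.
So a = 0.

0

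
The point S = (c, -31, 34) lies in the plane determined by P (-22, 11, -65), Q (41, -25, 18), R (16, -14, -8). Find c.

71

The plane through P, Q, R has equation 23x − 437y − 207z = 8142.
Substituting S: (23)c + (6509) = 8142, so c = 71.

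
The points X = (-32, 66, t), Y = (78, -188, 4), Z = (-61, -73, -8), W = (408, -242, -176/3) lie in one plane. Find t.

-220/3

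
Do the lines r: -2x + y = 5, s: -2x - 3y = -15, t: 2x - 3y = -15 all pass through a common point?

The three lines meet at one point iff the augmented coefficient matrix [aᵢ bᵢ cᵢ] has rank < 3, i.e. its determinant vanishes.
Here the determinant is 0.
It vanishes, so the lines are concurrent at (0, 5).

Yes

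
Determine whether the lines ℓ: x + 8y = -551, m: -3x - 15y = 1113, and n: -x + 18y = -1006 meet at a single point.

Intersecting ℓ and m: solving the 2×2 system gives (x, y) = (-71, -60).
Substitute into n: (-1)(-71) + (18)(-60) = -1009.
But n requires -1006 ≠ -1009, so the three lines have no common point.

No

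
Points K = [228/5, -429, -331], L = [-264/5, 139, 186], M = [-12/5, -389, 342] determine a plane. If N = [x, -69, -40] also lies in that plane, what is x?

-72/5

A normal to the plane is n = KL × KM = (361584, 207036/5, 23328).
N lies in the plane iff n · KN = 0.
This gives (361584)x + (26034048/5) = 0, so x = -72/5.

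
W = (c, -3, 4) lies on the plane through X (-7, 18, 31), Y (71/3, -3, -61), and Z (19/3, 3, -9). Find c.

A normal to the plane is n = XY × XZ = (-540, 0, -180).
W lies in the plane iff n · XW = 0.
This gives (-540)c + (1080) = 0, so c = 2.

2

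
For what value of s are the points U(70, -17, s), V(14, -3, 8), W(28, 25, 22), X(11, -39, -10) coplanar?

1

The points are coplanar iff UV · (UW × UX) = 0.
Expanding, this is linear in s: (420)s + (-420) = 0.
So s = 1.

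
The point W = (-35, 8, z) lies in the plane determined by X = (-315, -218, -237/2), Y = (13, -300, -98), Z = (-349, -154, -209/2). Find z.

-15

A normal to the plane is n = XY × XZ = (-2460, -5289, 18204).
W lies in the plane iff n · XW = 0.
This gives (18204)z + (273060) = 0, so z = -15.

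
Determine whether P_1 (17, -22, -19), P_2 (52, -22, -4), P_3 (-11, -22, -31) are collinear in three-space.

P_1P_2 = (35, 0, 15), P_1P_3 = (-28, 0, -12).
P_1P_2 × P_1P_3 = (0, 0, 0).
The cross product vanishes, so the three points are collinear.

Yes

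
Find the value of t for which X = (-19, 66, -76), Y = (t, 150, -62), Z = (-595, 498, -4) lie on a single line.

Direction XZ = (-576, 432, 72). From the y-coordinate of Y, the parameter along the line is τ = (150 − 66)/432 = 7/36.
Then t = (-19) + 7/36·(-576) = -131.

-131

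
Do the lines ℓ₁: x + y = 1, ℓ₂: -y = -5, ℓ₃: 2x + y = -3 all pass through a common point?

Lines aᵢx + bᵢy = cᵢ with pairwise distinct directions are concurrent exactly when det[aᵢ bᵢ cᵢ] = 0.
Here the determinant is 0.
It vanishes, so the lines are concurrent at (-4, 5).

Yes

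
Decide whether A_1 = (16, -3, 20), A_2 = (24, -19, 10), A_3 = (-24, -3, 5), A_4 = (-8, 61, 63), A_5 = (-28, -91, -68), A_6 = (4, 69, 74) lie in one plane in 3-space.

The plane through A_1, A_2, A_3 has normal n = A_1A_2 × A_1A_3 = (240, 520, -640) and equation n·P = -10520.
Checking the remaining points: n·A_4 = -10520, n·A_5 = -10520, n·A_6 = -10520.
All equal -10520, so all 6 points lie in one plane.

Yes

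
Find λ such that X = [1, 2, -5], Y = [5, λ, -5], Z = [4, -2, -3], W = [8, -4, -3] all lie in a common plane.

The points are coplanar iff XY · (XZ × XW) = 0.
Expanding, this is linear in λ: (8)λ + (0) = 0.
So λ = 0.

0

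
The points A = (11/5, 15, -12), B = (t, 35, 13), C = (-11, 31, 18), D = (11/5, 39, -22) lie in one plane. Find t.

-49/5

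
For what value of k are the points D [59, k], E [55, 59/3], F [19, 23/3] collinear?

21

The three points are collinear iff det[DE; DF] = 0.
This determinant is linear in k: (-36)k + (756) = 0, so k = 21.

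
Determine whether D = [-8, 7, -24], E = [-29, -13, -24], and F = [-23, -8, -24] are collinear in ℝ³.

DE = (-21, -20, 0), DF = (-15, -15, 0).
Comparing components 1 and 2: (-21)(-15) − (-20)(-15) = 15 ≠ 0, so DE and DF are not parallel and the points are not collinear.

No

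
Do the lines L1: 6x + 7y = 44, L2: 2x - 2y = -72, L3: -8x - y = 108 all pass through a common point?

Yes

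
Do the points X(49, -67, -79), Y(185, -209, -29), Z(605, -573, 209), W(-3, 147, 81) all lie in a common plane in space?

The four points are coplanar iff the 3×3 determinant with rows XY, XZ, XW is zero.
Rows: (136, -142, 50), (556, -506, 288), (-52, 214, 160).
Expanding along the first row: (136)(-142592) − (-142)(103936) + (50)(92672) = 0.
Zero determinant ⇒ coplanar.

Yes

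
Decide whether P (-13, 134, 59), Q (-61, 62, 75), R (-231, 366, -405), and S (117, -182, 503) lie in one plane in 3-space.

With P as base: PQ = (-48, -72, 16), PR = (-218, 232, -464), PS = (130, -316, 444).
PR × PS = (-43616, 36472, 38728).
PQ · (PR × PS) = 87232.
Since 87232 ≠ 0, the four points are not coplanar.

No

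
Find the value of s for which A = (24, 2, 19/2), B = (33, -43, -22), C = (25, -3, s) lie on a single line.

Direction AB = (9, -45, -63/2). From the x-coordinate of C, the parameter along the line is τ = (25 − 24)/9 = 1/9.
Then s = 19/2 + 1/9·(-63/2) = 6.

6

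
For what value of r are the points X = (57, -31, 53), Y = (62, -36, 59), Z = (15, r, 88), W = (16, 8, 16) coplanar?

The points are coplanar iff XY · (XZ × XW) = 0.
Expanding, this is linear in r: (61)r + (183) = 0.
So r = -3.

-3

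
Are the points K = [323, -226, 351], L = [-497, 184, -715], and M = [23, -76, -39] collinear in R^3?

Yes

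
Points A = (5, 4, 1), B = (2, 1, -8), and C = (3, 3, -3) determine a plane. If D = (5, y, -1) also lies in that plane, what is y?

Coplanarity requires AB · (AC × AD) = 0.
AB = (-3, -3, -9), AC = (-2, -1, -4); the triple product is linear in y with coefficient 6 and constant term -18.
Setting it to zero: y = 3.

3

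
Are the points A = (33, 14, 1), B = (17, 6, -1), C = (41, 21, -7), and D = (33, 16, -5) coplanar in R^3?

Yes

With A as base: AB = (-16, -8, -2), AC = (8, 7, -8), AD = (0, 2, -6).
AC × AD = (-26, 48, 16).
AB · (AC × AD) = 0.
The scalar triple product vanishes, so the four points are coplanar.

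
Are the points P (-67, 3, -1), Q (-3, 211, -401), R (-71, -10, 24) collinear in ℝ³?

PQ = (64, 208, -400), PR = (-4, -13, 25).
Each component of PR is -1/16 times the corresponding component of PQ, so PR = -1/16·PQ and the points are collinear.

Yes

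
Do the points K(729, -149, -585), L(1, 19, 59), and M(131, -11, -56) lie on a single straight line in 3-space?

Yes

KL = (-728, 168, 644), KM = (-598, 138, 529).
KL × KM = (0, 0, 0).
The cross product vanishes, so the three points are collinear.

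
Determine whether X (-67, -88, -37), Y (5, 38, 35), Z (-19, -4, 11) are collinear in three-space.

Yes

XY = (72, 126, 72), XZ = (48, 84, 48).
Each component of XZ is 2/3 times the corresponding component of XY, so XZ = 2/3·XY and the points are collinear.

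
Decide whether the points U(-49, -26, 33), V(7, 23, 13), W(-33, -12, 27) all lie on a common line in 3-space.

No

UV = (56, 49, -20), UW = (16, 14, -6).
Comparing components 2 and 3: (49)(-6) − (-20)(14) = -14 ≠ 0, so UV and UW are not parallel and the points are not collinear.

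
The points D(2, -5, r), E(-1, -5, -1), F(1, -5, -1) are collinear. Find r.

-1

Collinearity requires DE × DF = 0; each component is linear in r.
The y-component gives (-2)r + (-2) = 0, so r = -1.
The remaining components then also vanish.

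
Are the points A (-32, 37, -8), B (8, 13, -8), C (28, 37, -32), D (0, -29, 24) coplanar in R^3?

No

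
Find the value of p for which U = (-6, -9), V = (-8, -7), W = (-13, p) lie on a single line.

-2

The three points are collinear iff det[UV; UW] = 0.
This determinant is linear in p: (-2)p + (-4) = 0, so p = -2.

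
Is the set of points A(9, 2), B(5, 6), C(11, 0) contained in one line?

AB = (-4, 4), AC = (2, -2).
Checking proportionality: AC = -1/2·AB, so the vectors are parallel and the points are collinear.

Yes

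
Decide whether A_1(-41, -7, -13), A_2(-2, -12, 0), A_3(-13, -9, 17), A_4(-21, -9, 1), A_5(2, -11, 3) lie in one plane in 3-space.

The plane through A_1, A_2, A_3 has normal n = A_1A_2 × A_1A_3 = (-124, -806, 62) and equation n·P = 9920.
Checking the remaining points: n·A_4 = 9920, n·A_5 = 8804.
Since n·A_5 = 8804 ≠ 9920, A_5 is off the plane and the points are not all coplanar.

No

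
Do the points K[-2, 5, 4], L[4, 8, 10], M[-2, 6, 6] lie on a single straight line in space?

KL = (6, 3, 6), KM = (0, 1, 2).
KL × KM = (0, -12, 6).
The cross product is nonzero, so the points do not lie on one line.

No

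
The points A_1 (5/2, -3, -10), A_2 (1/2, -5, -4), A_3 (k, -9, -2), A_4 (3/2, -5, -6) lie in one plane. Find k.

Normal to plane A_1A_2A_4: n = (4, 2, 2); plane equation n·P = -16.
Requiring n·A_3 = -16: (4)k + (-22) = -16.
So k = 3/2.

3/2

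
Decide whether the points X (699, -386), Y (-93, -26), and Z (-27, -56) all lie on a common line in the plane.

Yes

XY = (-792, 360), XZ = (-726, 330).
Checking proportionality: XZ = 11/12·XY, so the vectors are parallel and the points are collinear.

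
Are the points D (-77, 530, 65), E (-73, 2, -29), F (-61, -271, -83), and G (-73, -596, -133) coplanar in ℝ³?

Yes

With D as base: DE = (4, -528, -94), DF = (16, -801, -148), DG = (4, -1126, -198).
DF × DG = (-8050, 2576, -14812).
DE · (DF × DG) = 0.
The scalar triple product vanishes, so the four points are coplanar.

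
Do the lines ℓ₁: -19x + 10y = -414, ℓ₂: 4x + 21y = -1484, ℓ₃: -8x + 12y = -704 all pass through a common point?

Yes

Intersecting ℓ₁ and ℓ₂: solving the 2×2 system gives (x, y) = (-14, -68).
Substitute into ℓ₃: (-8)(-14) + (12)(-68) = -704.
This equals -704, so (-14, -68) lies on all three lines and they are concurrent.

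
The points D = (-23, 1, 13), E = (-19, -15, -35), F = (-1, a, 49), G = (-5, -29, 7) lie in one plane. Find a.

-27

Normal to plane DEG: n = (-1344, -840, 168); plane equation n·P = 32256.
Requiring n·F = 32256: (-840)a + (9576) = 32256.
So a = -27.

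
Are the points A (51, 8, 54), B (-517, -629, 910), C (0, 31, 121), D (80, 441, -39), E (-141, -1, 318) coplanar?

No

The plane through A, B, C has normal n = AB × AC = (-62367, -5600, -45551) and equation n·P = -5685271.
Checking the remaining points: n·D = -5682471, n·E = -5685871.
Since n·D = -5682471 ≠ -5685271, D is off the plane and the points are not all coplanar.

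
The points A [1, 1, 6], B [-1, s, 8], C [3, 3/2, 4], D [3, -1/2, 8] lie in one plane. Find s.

Coplanarity ⇔ det[AB; AC; AD] = 0.
Expanding, this is linear in s: (-8)s + (4) = 0.
So s = 1/2.

1/2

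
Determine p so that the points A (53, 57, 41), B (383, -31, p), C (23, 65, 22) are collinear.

Direction AC = (-30, 8, -19). From the x-coordinate of B, the parameter along the line is τ = (383 − 53)/(-30) = -11.
Then p = 41 + (-11)·(-19) = 250.

250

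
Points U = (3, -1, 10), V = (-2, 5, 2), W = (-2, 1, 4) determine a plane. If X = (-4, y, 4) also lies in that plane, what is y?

-3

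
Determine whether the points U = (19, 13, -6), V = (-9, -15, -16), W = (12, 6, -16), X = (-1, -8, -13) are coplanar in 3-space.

A normal to the plane through U, V, W is n = UV × UW = (210, -210, 0).
The plane has equation n·P = 1260. For X: n·X = 1470.
1470 ≠ 1260, so X is off the plane.

No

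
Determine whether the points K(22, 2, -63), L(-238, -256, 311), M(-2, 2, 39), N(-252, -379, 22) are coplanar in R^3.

Yes

The four points are coplanar iff the 3×3 determinant with rows KL, KM, KN is zero.
Rows: (-260, -258, 374), (-24, 0, 102), (-274, -381, 85).
Expanding along the first row: (-260)(38862) − (-258)(25908) + (374)(9144) = 0.
Zero determinant ⇒ coplanar.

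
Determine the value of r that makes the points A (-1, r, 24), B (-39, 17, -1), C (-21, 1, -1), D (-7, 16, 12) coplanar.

The points are coplanar iff AB · (AC × AD) = 0.
Expanding, this is linear in r: (234)r + (-8424) = 0.
So r = 36.

36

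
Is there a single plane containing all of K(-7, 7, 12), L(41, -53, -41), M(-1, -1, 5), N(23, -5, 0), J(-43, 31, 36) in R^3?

No

The plane through K, L, M has normal n = KL × KM = (-4, 18, -24) and equation n·P = -134.
Checking the remaining points: n·N = -182, n·J = -134.
Since n·N = -182 ≠ -134, N is off the plane and the points are not all coplanar.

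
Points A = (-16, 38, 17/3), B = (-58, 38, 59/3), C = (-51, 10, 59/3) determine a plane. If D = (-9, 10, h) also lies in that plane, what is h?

The plane through A, B, C has equation 392x + 98y + 1176z = 4116.
Substituting D: (1176)h + (-2548) = 4116, so h = 17/3.

17/3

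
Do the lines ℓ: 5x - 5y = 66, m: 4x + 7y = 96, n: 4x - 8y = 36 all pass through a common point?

No

The three lines meet at one point iff the augmented coefficient matrix [aᵢ bᵢ cᵢ] has rank < 3, i.e. its determinant vanishes.
Here the determinant is -60.
Nonzero, so no common point exists.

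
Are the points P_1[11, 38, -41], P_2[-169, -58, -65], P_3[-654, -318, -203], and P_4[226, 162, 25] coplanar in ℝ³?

A normal to the plane through P_1, P_2, P_3 is n = P_1P_2 × P_1P_3 = (7008, -13200, 240).
The plane has equation n·P = -434352. For P_4: n·P_4 = -548592.
-548592 ≠ -434352, so P_4 is off the plane.

No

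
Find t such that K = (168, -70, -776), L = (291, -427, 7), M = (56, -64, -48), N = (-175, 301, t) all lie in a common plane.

Coplanarity ⇔ det[KL; KM; KN] = 0.
Expanding, this is linear in t: (-39246)t + (-5455194) = 0.
So t = -139.

-139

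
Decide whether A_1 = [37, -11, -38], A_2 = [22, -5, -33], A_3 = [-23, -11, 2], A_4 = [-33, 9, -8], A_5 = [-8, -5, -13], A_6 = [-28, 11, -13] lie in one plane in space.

The plane through A_1, A_2, A_3 has normal n = A_1A_2 × A_1A_3 = (240, 300, 360) and equation n·P = -8100.
Checking the remaining points: n·A_4 = -8100, n·A_5 = -8100, n·A_6 = -8100.
All equal -8100, so all 6 points lie in one plane.

Yes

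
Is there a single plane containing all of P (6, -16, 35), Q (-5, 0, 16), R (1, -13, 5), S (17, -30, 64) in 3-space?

Yes

A normal to the plane through P, Q, R is n = PQ × PR = (-423, -235, 47).
The plane has equation n·X = 2867. For S: n·S = 2867.
Equal, so S lies in the plane and all four are coplanar.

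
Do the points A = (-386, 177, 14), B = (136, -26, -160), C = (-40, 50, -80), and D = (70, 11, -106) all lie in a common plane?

Yes

The four points are coplanar iff the 3×3 determinant with rows AB, AC, AD is zero.
Rows: (522, -203, -174), (346, -127, -94), (456, -166, -120).
Expanding along the first row: (522)(-364) − (-203)(1344) + (-174)(476) = 0.
Zero determinant ⇒ coplanar.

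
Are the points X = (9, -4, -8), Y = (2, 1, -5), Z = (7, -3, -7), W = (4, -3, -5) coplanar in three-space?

The four points are coplanar iff the 3×3 determinant with rows XY, XZ, XW is zero.
Rows: (-7, 5, 3), (-2, 1, 1), (-5, 1, 3).
Expanding along the first row: (-7)(2) − (5)(-1) + (3)(3) = 0.
Zero determinant ⇒ coplanar.

Yes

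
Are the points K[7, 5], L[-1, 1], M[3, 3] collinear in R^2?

Yes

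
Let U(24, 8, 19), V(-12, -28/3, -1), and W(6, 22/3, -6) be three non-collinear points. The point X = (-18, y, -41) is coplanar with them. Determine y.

22/3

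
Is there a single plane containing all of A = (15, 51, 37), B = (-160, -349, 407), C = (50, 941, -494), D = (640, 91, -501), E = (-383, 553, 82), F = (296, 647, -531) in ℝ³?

Yes

The plane through A, B, C has normal n = AB × AC = (-116900, -79975, -141750) and equation n·P = -11076975.
Checking the remaining points: n·D = -11076975, n·E = -11076975, n·F = -11076975.
All equal -11076975, so all 6 points lie in one plane.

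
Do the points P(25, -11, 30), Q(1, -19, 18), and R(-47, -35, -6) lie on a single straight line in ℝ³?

PQ = (-24, -8, -12), PR = (-72, -24, -36).
PQ × PR = (0, 0, 0).
The cross product vanishes, so the three points are collinear.

Yes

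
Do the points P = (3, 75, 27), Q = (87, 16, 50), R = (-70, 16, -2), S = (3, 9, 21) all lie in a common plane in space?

No

The four points are coplanar iff the 3×3 determinant with rows PQ, PR, PS is zero.
Rows: (84, -59, 23), (-73, -59, -29), (0, -66, -6).
Expanding along the first row: (84)(-1560) − (-59)(438) + (23)(4818) = 5616.
Nonzero ⇒ not coplanar.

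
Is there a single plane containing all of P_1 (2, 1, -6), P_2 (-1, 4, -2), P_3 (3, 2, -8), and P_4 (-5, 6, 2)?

With P_1 as base: P_1P_2 = (-3, 3, 4), P_1P_3 = (1, 1, -2), P_1P_4 = (-7, 5, 8).
P_1P_3 × P_1P_4 = (18, 6, 12).
P_1P_2 · (P_1P_3 × P_1P_4) = 12.
Since 12 ≠ 0, the four points are not coplanar.

No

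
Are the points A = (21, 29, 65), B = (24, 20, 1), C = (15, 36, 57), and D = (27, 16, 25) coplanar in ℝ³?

The four points are coplanar iff the 3×3 determinant with rows AB, AC, AD is zero.
Rows: (3, -9, -64), (-6, 7, -8), (6, -13, -40).
Expanding along the first row: (3)(-384) − (-9)(288) + (-64)(36) = -864.
Nonzero ⇒ not coplanar.

No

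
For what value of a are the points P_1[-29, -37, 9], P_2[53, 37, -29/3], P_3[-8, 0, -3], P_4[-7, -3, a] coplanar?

Normal to plane P_1P_2P_3: n = (-592/3, 592, 1480); plane equation n·P = -8584/3.
Requiring n·P_4 = -8584/3: (1480)a + (-1184/3) = -8584/3.
So a = -5/3.

-5/3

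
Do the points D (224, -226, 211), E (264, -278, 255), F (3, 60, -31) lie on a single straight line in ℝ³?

DE = (40, -52, 44), DF = (-221, 286, -242).
DE × DF = (0, -44, -52).
The cross product is nonzero, so the points do not lie on one line.

No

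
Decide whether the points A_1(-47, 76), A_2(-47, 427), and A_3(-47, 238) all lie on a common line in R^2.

A_1A_2 = (0, 351), A_1A_3 = (0, 162).
det[A_1A_2; A_1A_3] = (0)(162) − (351)(0) = 0.
The determinant is zero, so the points are collinear.

Yes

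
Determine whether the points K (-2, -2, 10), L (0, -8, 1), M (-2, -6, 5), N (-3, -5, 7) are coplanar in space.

Yes

The four points are coplanar iff the 3×3 determinant with rows KL, KM, KN is zero.
Rows: (2, -6, -9), (0, -4, -5), (-1, -3, -3).
Expanding along the first row: (2)(-3) − (-6)(-5) + (-9)(-4) = 0.
Zero determinant ⇒ coplanar.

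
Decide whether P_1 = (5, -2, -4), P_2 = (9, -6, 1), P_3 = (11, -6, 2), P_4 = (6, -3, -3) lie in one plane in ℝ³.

No

The four points are coplanar iff the 3×3 determinant with rows P_1P_2, P_1P_3, P_1P_4 is zero.
Rows: (4, -4, 5), (6, -4, 6), (1, -1, 1).
Expanding along the first row: (4)(2) − (-4)(0) + (5)(-2) = -2.
Nonzero ⇒ not coplanar.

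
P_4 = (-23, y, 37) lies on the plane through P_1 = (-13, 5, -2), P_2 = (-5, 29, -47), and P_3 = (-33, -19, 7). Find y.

-19

The plane through P_1, P_2, P_3 has equation −864x + 828y + 288z = 14796.
Substituting P_4: (828)y + (30528) = 14796, so y = -19.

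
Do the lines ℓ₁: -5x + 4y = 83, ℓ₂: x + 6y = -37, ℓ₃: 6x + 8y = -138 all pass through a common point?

Yes

Lines aᵢx + bᵢy = cᵢ with pairwise distinct directions are concurrent exactly when det[aᵢ bᵢ cᵢ] = 0.
Here the determinant is 0.
It vanishes, so the lines are concurrent at (-19, -3).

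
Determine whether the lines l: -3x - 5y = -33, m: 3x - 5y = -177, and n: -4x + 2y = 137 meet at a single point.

No

Intersecting l and m: solving the 2×2 system gives (x, y) = (-24, 21).
Substitute into n: (-4)(-24) + (2)(21) = 138.
But n requires 137 ≠ 138, so the three lines have no common point.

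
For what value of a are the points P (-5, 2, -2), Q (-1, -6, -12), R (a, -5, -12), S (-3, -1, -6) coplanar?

1

The points are coplanar iff PQ · (PR × PS) = 0.
Expanding, this is linear in a: (-2)a + (2) = 0.
So a = 1.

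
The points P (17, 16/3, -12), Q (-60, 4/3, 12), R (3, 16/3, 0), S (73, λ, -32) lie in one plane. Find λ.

Normal to plane PQR: n = (-48, 588, -56); plane equation n·X = 2992.
Requiring n·S = 2992: (588)λ + (-1712) = 2992.
So λ = 8.

8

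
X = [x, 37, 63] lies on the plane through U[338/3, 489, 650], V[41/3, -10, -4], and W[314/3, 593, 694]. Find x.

The plane through U, V, W has equation 46060x + 9588y − 14288z = 1772276/3.
Substituting X: (46060)x + (-545388) = 1772276/3, so x = 74/3.

74/3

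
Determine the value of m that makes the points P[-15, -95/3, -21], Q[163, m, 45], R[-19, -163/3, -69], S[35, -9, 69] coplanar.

-81

Coplanarity ⇔ det[PQ; PR; PS] = 0.
Expanding, this is linear in m: (-2040)m + (-165240) = 0.
So m = -81.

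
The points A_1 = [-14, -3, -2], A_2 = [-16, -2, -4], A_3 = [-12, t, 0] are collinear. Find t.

Direction A_1A_2 = (-2, 1, -2). From the x-coordinate of A_3, the parameter along the line is τ = (-12 − (-14))/(-2) = -1.
Then t = (-3) + (-1)·(1) = -4.

-4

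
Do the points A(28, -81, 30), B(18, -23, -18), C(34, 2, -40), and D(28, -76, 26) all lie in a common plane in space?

No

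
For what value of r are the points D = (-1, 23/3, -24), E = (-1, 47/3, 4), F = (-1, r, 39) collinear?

Collinearity requires DE × DF = 0; each component is linear in r.
The x-component gives (-28)r + (2156/3) = 0, so r = 77/3.
The remaining components then also vanish.

77/3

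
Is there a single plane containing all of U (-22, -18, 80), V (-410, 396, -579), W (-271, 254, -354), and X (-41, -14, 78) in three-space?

No

With U as base: UV = (-388, 414, -659), UW = (-249, 272, -434), UX = (-19, 4, -2).
UW × UX = (1192, 7748, 4172).
UV · (UW × UX) = -4172.
Since -4172 ≠ 0, the four points are not coplanar.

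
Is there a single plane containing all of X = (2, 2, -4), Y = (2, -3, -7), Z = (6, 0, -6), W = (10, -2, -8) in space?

Yes

The four points are coplanar iff the 3×3 determinant with rows XY, XZ, XW is zero.
Rows: (0, -5, -3), (4, -2, -2), (8, -4, -4).
Expanding along the first row: (0)(0) − (-5)(0) + (-3)(0) = 0.
Zero determinant ⇒ coplanar.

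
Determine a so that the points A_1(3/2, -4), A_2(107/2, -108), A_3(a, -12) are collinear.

The three points are collinear iff det[A_1A_2; A_1A_3] = 0.
This determinant is linear in a: (104)a + (-572) = 0, so a = 11/2.

11/2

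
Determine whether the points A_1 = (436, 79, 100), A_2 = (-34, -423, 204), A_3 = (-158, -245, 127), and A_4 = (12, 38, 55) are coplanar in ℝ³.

No

A normal to the plane through A_1, A_2, A_3 is n = A_1A_2 × A_1A_3 = (20142, -49086, -145908).
The plane has equation n·P = -9686682. For A_4: n·A_4 = -9648504.
-9648504 ≠ -9686682, so A_4 is off the plane.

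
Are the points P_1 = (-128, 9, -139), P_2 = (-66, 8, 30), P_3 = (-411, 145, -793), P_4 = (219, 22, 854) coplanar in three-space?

No

With P_1 as base: P_1P_2 = (62, -1, 169), P_1P_3 = (-283, 136, -654), P_1P_4 = (347, 13, 993).
P_1P_3 × P_1P_4 = (143550, 54081, -50871).
P_1P_2 · (P_1P_3 × P_1P_4) = 248820.
Since 248820 ≠ 0, the four points are not coplanar.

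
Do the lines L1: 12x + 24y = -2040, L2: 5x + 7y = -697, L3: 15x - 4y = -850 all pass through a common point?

No

Intersecting L1 and L2: solving the 2×2 system gives (x, y) = (-68, -51).
Substitute into L3: (15)(-68) + (-4)(-51) = -816.
But L3 requires -850 ≠ -816, so the three lines have no common point.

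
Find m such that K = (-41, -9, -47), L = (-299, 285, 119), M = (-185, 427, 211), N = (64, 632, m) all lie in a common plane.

Normal to plane KLM: n = (3476, 42660, -70152); plane equation n·P = 2770688.
Requiring n·N = 2770688: (-70152)m + (27183584) = 2770688.
So m = 348.

348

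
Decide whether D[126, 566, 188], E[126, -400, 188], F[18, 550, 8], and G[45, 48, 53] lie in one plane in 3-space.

Yes

With D as base: DE = (0, -966, 0), DF = (-108, -16, -180), DG = (-81, -518, -135).
DF × DG = (-91080, 0, 54648).
DE · (DF × DG) = 0.
The scalar triple product vanishes, so the four points are coplanar.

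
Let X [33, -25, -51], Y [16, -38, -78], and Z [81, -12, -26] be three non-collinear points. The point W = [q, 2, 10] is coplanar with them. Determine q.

-8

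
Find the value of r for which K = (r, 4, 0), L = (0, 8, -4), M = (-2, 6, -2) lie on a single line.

Direction LM = (-2, -2, 2). From the y-coordinate of K, the parameter along the line is τ = (4 − 8)/(-2) = 2.
Then r = 0 + 2·(-2) = -4.

-4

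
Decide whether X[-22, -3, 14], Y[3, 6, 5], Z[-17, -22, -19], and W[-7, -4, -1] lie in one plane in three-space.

A normal to the plane through X, Y, Z is n = XY × XZ = (-468, 780, -520).
The plane has equation n·P = 676. For W: n·W = 676.
Equal, so W lies in the plane and all four are coplanar.

Yes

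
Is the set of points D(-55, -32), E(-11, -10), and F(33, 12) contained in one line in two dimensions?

DE = (44, 22), DF = (88, 44).
Checking proportionality: DF = 2·DE, so the vectors are parallel and the points are collinear.

Yes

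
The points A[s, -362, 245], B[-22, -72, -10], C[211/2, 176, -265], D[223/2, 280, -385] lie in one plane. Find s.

Coplanarity ⇔ det[AB; AC; AD] = 0.
Expanding, this is linear in s: (3240)s + (1062720) = 0.
So s = -328.

-328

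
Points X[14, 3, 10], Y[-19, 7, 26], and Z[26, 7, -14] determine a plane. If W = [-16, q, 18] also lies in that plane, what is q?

43/5

Coplanarity requires XY · (XZ × XW) = 0.
XY = (-33, 4, 16), XZ = (12, 4, -24); the triple product is linear in q with coefficient -600 and constant term 5160.
Setting it to zero: q = 43/5.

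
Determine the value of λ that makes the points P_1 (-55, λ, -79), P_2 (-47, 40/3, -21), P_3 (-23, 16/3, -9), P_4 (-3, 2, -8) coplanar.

36

Coplanarity ⇔ det[P_1P_2; P_1P_3; P_1P_4] = 0.
Expanding, this is linear in λ: (-216)λ + (7776) = 0.
So λ = 36.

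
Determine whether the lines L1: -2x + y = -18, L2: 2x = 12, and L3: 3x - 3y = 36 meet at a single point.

Yes

The three lines meet at one point iff the augmented coefficient matrix [aᵢ bᵢ cᵢ] has rank < 3, i.e. its determinant vanishes.
Here the determinant is 0.
It vanishes, so the lines are concurrent at (6, -6).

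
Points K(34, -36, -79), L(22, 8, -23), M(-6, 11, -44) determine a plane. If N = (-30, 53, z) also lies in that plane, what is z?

A normal to the plane is n = KL × KM = (-1092, -1820, 1196).
N lies in the plane iff n · KN = 0.
This gives (1196)z + (2392) = 0, so z = -2.

-2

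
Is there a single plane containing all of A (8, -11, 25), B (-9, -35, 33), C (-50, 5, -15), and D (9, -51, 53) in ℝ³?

Yes

A normal to the plane through A, B, C is n = AB × AC = (832, -1144, -1664).
The plane has equation n·P = -22360. For D: n·D = -22360.
Equal, so D lies in the plane and all four are coplanar.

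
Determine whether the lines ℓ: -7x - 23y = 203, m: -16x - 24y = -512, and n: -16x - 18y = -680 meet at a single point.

No

Intersecting ℓ and m: solving the 2×2 system gives (x, y) = (2081/25, -854/25).
Substitute into n: (-16)(2081/25) + (-18)(-854/25) = -17924/25.
But n requires -680 ≠ -17924/25, so the three lines have no common point.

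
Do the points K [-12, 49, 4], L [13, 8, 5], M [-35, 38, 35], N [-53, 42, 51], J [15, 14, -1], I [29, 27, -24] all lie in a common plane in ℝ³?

Yes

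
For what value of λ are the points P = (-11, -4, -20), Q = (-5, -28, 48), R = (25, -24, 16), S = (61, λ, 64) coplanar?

-48

The points are coplanar iff PQ · (PR × PS) = 0.
Expanding, this is linear in λ: (2232)λ + (107136) = 0.
So λ = -48.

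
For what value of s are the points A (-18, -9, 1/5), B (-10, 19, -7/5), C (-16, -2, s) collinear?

Collinearity requires AB × AC = 0; each component is linear in s.
The x-component gives (28)s + (28/5) = 0, so s = -1/5.
The remaining components then also vanish.

-1/5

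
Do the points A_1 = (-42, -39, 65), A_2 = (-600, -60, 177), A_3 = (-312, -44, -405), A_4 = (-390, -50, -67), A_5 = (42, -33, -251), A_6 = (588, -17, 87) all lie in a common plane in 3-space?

No

The plane through A_1, A_2, A_3 has normal n = A_1A_2 × A_1A_3 = (10430, -292500, -2880) and equation n·P = 10782240.
Checking the remaining points: n·A_4 = 10750260, n·A_5 = 10813440, n·A_6 = 10854780.
Since n·A_4 = 10750260 ≠ 10782240, A_4 is off the plane and the points are not all coplanar.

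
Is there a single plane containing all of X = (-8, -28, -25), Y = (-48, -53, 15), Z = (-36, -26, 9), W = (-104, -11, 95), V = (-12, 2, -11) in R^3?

No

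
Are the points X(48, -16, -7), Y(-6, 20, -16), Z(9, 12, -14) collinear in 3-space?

XY = (-54, 36, -9), XZ = (-39, 28, -7).
Comparing components 3 and 1: (-9)(-39) − (-54)(-7) = -27 ≠ 0, so XY and XZ are not parallel and the points are not collinear.

No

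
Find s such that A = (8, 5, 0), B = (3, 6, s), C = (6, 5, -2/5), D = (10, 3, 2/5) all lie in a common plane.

Coplanarity ⇔ det[AB; AC; AD] = 0.
Expanding, this is linear in s: (4)s + (4) = 0.
So s = -1.

-1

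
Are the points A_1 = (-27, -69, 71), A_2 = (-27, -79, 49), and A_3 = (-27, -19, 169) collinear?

No

A_1A_2 = (0, -10, -22), A_1A_3 = (0, 50, 98).
A_1A_2 × A_1A_3 = (120, 0, 0).
The cross product is nonzero, so the points do not lie on one line.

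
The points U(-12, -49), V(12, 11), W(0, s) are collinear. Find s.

-19

Collinearity: (W − U) must be parallel to (V − U) = (24, 60).
Cross-multiplying the components: (s − (-49))·(24) = (12)·(60).
Solving gives s = -19.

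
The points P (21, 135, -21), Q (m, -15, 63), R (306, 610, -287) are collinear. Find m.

Direction PR = (285, 475, -266). From the y-coordinate of Q, the parameter along the line is τ = (-15 − 135)/475 = -6/19.
Then m = 21 + (-6/19)·(285) = -69.

-69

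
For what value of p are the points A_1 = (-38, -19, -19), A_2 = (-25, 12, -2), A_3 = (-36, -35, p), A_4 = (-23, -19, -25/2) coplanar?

Coplanarity ⇔ det[A_1A_2; A_1A_3; A_1A_4] = 0.
Expanding, this is linear in p: (465)p + (11160) = 0.
So p = -24.

-24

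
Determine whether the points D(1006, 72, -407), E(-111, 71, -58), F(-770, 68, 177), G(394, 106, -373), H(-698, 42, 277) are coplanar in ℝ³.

The plane through D, E, F has normal n = DE × DF = (812, 32504, 2692) and equation n·P = 2061516.
Checking the remaining points: n·G = 2761236, n·H = 1544076.
Since n·G = 2761236 ≠ 2061516, G is off the plane and the points are not all coplanar.

No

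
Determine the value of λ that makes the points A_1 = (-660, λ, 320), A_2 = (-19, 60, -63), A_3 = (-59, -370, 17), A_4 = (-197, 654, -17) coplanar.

The points are coplanar iff A_1A_2 · (A_1A_3 × A_1A_4) = 0.
Expanding, this is linear in λ: (12400)λ + (-5468400) = 0.
So λ = 441.

441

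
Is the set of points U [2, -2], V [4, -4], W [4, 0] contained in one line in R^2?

UV = (2, -2), UW = (2, 2).
det[UV; UW] = (2)(2) − (-2)(2) = 8.
The determinant is nonzero, so they are not collinear.

No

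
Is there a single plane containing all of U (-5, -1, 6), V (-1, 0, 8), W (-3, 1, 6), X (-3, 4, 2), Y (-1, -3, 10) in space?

The plane through U, V, W has normal n = UV × UW = (-4, 4, 6) and equation n·P = 52.
Checking the remaining points: n·X = 40, n·Y = 52.
Since n·X = 40 ≠ 52, X is off the plane and the points are not all coplanar.

No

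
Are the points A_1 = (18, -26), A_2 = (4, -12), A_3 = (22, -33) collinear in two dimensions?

No

A_1A_2 = (-14, 14), A_1A_3 = (4, -7).
det[A_1A_2; A_1A_3] = (-14)(-7) − (14)(4) = 42.
The determinant is nonzero, so they are not collinear.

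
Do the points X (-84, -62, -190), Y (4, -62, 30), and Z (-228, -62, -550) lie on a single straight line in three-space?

Yes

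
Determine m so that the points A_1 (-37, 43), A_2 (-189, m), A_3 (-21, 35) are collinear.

119

Collinearity: (A_2 − A_1) must be parallel to (A_3 − A_1) = (16, -8).
Cross-multiplying the components: (m − 43)·(16) = (-152)·(-8).
Solving gives m = 119.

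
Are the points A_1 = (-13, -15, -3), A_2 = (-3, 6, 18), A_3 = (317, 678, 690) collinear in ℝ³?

A_1A_2 = (10, 21, 21), A_1A_3 = (330, 693, 693).
Each component of A_1A_3 is 33 times the corresponding component of A_1A_2, so A_1A_3 = 33·A_1A_2 and the points are collinear.

Yes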